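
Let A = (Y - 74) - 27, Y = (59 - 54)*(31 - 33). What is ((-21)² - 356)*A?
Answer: -9435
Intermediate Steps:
Y = -10 (Y = 5*(-2) = -10)
A = -111 (A = (-10 - 74) - 27 = -84 - 27 = -111)
((-21)² - 356)*A = ((-21)² - 356)*(-111) = (441 - 356)*(-111) = 85*(-111) = -9435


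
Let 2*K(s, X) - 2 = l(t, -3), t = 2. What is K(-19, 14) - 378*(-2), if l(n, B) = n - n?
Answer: 757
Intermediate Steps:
l(n, B) = 0
K(s, X) = 1 (K(s, X) = 1 + (½)*0 = 1 + 0 = 1)
K(-19, 14) - 378*(-2) = 1 - 378*(-2) = 1 + 756 = 757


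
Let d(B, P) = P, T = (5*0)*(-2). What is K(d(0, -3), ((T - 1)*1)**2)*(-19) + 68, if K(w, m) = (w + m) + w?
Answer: 163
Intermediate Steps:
T = 0 (T = 0*(-2) = 0)
K(w, m) = m + 2*w (K(w, m) = (m + w) + w = m + 2*w)
K(d(0, -3), ((T - 1)*1)**2)*(-19) + 68 = (((0 - 1)*1)**2 + 2*(-3))*(-19) + 68 = ((-1*1)**2 - 6)*(-19) + 68 = ((-1)**2 - 6)*(-19) + 68 = (1 - 6)*(-19) + 68 = -5*(-19) + 68 = 95 + 68 = 163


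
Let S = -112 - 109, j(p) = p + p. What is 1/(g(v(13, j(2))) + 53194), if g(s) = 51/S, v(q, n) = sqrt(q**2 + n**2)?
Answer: 13/691519 ≈ 1.8799e-5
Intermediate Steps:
j(p) = 2*p
S = -221
v(q, n) = sqrt(n**2 + q**2)
g(s) = -3/13 (g(s) = 51/(-221) = 51*(-1/221) = -3/13)
1/(g(v(13, j(2))) + 53194) = 1/(-3/13 + 53194) = 1/(691519/13) = 13/691519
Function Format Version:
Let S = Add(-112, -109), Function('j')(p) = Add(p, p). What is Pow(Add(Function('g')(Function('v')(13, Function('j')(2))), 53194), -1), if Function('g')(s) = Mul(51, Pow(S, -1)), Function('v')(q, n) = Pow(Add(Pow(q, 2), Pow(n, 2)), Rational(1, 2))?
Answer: Rational(13, 691519) ≈ 1.8799e-5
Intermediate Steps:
Function('j')(p) = Mul(2, p)
S = -221
Function('v')(q, n) = Pow(Add(Pow(n, 2), Pow(q, 2)), Rational(1, 2))
Function('g')(s) = Rational(-3, 13) (Function('g')(s) = Mul(51, Pow(-221, -1)) = Mul(51, Rational(-1, 221)) = Rational(-3, 13))
Pow(Add(Function('g')(Function('v')(13, Function('j')(2))), 53194), -1) = Pow(Add(Rational(-3, 13), 53194), -1) = Pow(Rational(691519, 13), -1) = Rational(13, 691519)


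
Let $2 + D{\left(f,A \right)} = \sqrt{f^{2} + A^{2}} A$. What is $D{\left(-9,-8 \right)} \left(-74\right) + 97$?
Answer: $245 + 592 \sqrt{145} \approx 7373.6$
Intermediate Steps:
$D{\left(f,A \right)} = -2 + A \sqrt{A^{2} + f^{2}}$ ($D{\left(f,A \right)} = -2 + \sqrt{f^{2} + A^{2}} A = -2 + \sqrt{A^{2} + f^{2}} A = -2 + A \sqrt{A^{2} + f^{2}}$)
$D{\left(-9,-8 \right)} \left(-74\right) + 97 = \left(-2 - 8 \sqrt{\left(-8\right)^{2} + \left(-9\right)^{2}}\right) \left(-74\right) + 97 = \left(-2 - 8 \sqrt{64 + 81}\right) \left(-74\right) + 97 = \left(-2 - 8 \sqrt{145}\right) \left(-74\right) + 97 = \left(148 + 592 \sqrt{145}\right) + 97 = 245 + 592 \sqrt{145}$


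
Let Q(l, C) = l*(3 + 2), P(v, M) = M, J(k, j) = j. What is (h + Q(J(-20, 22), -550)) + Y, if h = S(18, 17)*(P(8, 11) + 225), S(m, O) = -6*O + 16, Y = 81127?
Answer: 60941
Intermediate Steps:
S(m, O) = 16 - 6*O
Q(l, C) = 5*l (Q(l, C) = l*5 = 5*l)
h = -20296 (h = (16 - 6*17)*(11 + 225) = (16 - 102)*236 = -86*236 = -20296)
(h + Q(J(-20, 22), -550)) + Y = (-20296 + 5*22) + 81127 = (-20296 + 110) + 81127 = -20186 + 81127 = 60941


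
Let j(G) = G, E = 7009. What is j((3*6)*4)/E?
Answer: 72/7009 ≈ 0.010273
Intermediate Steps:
j((3*6)*4)/E = ((3*6)*4)/7009 = (18*4)*(1/7009) = 72*(1/7009) = 72/7009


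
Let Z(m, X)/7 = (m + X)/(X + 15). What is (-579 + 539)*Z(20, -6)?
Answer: -3920/9 ≈ -435.56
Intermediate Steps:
Z(m, X) = 7*(X + m)/(15 + X) (Z(m, X) = 7*((m + X)/(X + 15)) = 7*((X + m)/(15 + X)) = 7*(X + m)/(15 + X))
(-579 + 539)*Z(20, -6) = (-579 + 539)*(7*(-6 + 20)/(15 - 6)) = -280*14/9 = -40*98/9 = -3920/9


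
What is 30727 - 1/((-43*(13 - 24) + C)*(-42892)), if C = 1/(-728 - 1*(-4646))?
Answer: 1221215390244989/39744048890 ≈ 30727.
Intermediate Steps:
C = 1/3918 (C = 1/(-728 + 4646) = 1/3918 ≈ 0.00025523)
30727 - 1/((-43*(13 - 24) + C)*(-42892)) = 30727 - 1/((-43*(13 - 24) + 1/3918)*(-42892)) = 30727 - (-1)/((-43*(-11) + 1/3918)*42892) = 30727 - (-1)/((473 + 1/3918)*42892) = 30727 - (-1)/(1853215/3918*42892) = 30727 - 3918*(-1)/(1853215*42892) = 30727 - 1*(-1959/39744048890) = 30727 + 1959/39744048890 = 1221215390244989/39744048890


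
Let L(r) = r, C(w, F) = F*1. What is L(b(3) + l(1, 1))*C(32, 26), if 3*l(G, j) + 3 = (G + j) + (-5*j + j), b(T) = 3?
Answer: 104/3 ≈ 34.667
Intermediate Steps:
l(G, j) = -1 - j + G/3 (l(G, j) = -1 + ((G + j) + (-5*j + j))/3 = -1 + ((G + j) - 4*j)/3 = -1 + (G - 3*j)/3 = -1 + (-j + G/3) = -1 - j + G/3)
C(w, F) = F
L(b(3) + l(1, 1))*C(32, 26) = (3 + (-1 - 1*1 + (1/3)*1))*26 = (3 + (-1 - 1 + 1/3))*26 = (3 - 5/3)*26 = (4/3)*26 = 104/3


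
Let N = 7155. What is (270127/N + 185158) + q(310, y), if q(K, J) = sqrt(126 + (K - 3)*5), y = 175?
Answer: 1325075617/7155 + sqrt(1661) ≈ 1.8524e+5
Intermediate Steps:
q(K, J) = sqrt(111 + 5*K) (q(K, J) = sqrt(126 + (-3 + K)*5) = sqrt(126 + (-15 + 5*K)) = sqrt(111 + 5*K))
(270127/N + 185158) + q(310, y) = (270127/7155 + 185158) + sqrt(111 + 5*310) = (270127*(1/7155) + 185158) + sqrt(111 + 1550) = (270127/7155 + 185158) + sqrt(1661) = 1325075617/7155 + sqrt(1661)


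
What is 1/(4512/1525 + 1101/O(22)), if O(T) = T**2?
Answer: 738100/3862833 ≈ 0.19108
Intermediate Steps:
1/(4512/1525 + 1101/O(22)) = 1/(4512/1525 + 1101/(22**2)) = 1/(4512*(1/1525) + 1101/484) = 1/(4512/1525 + 1101*(1/484)) = 1/(4512/1525 + 1101/484) = 1/(3862833/738100) = 738100/3862833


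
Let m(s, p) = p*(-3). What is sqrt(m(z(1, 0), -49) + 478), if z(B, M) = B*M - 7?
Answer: 25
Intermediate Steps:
z(B, M) = -7 + B*M
m(s, p) = -3*p
sqrt(m(z(1, 0), -49) + 478) = sqrt(-3*(-49) + 478) = sqrt(147 + 478) = sqrt(625) = 25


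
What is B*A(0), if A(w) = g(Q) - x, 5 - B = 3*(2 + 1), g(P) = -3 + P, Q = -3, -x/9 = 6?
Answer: -192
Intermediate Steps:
x = -54 (x = -9*6 = -54)
B = -4 (B = 5 - 3*(2 + 1) = 5 - 3*3 = 5 - 1*9 = 5 - 9 = -4)
A(w) = 48 (A(w) = (-3 - 3) - 1*(-54) = -6 + 54 = 48)
B*A(0) = -4*48 = -192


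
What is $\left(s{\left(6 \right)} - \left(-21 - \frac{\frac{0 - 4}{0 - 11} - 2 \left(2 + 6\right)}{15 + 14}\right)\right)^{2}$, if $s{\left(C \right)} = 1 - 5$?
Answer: $\frac{27573001}{101761} \approx 270.96$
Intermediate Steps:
$s{\left(C \right)} = -4$
$\left(s{\left(6 \right)} - \left(-21 - \frac{\frac{0 - 4}{0 - 11} - 2 \left(2 + 6\right)}{15 + 14}\right)\right)^{2} = \left(-4 - \left(-21 - \frac{\frac{0 - 4}{0 - 11} - 2 \left(2 + 6\right)}{15 + 14}\right)\right)^{2} = \left(-4 - \left(-21 - \frac{- \frac{4}{-11} - 16}{29}\right)\right)^{2} = \left(-4 - \left(-21 - \left(\left(-4\right) \left(- \frac{1}{11}\right) - 16\right) \frac{1}{29}\right)\right)^{2} = \left(-4 - \left(-21 - \left(\frac{4}{11} - 16\right) \frac{1}{29}\right)\right)^{2} = \left(-4 + \left(\left(54 - \frac{172}{319}\right) - 33\right)\right)^{2} = \left(-4 + \left(\frac{17054}{319} - 33\right)\right)^{2} = \left(-4 + \frac{6527}{319}\right)^{2} = \left(\frac{5251}{319}\right)^{2} = \frac{27573001}{101761}$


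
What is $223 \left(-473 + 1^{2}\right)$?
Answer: $-105256$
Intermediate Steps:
$223 \left(-473 + 1^{2}\right) = 223 \left(-473 + 1\right) = 223 \left(-472\right) = -105256$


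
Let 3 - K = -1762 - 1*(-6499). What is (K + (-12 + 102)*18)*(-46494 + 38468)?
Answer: 24992964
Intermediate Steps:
K = -4734 (K = 3 - (-1762 - 1*(-6499)) = 3 - (-1762 + 6499) = 3 - 1*4737 = 3 - 4737 = -4734)
(K + (-12 + 102)*18)*(-46494 + 38468) = (-4734 + (-12 + 102)*18)*(-46494 + 38468) = (-4734 + 90*18)*(-8026) = (-4734 + 1620)*(-8026) = -3114*(-8026) = 24992964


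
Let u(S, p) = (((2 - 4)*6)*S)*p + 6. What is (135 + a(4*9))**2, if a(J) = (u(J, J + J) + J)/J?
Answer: 19070689/36 ≈ 5.2974e+5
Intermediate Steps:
u(S, p) = 6 - 12*S*p (u(S, p) = ((-2*6)*S)*p + 6 = (-12*S)*p + 6 = -12*S*p + 6 = 6 - 12*S*p)
a(J) = (6 + J - 24*J**2)/J (a(J) = ((6 - 12*J*(J + J)) + J)/J = ((6 - 12*J*2*J) + J)/J = ((6 - 24*J**2) + J)/J = (6 + J - 24*J**2)/J)
(135 + a(4*9))**2 = (135 + (1 - 96*9 + 6/((4*9))))**2 = (135 + (1 - 24*36 + 6/36))**2 = (135 + (1 - 864 + 6*(1/36)))**2 = (135 + (1 - 864 + 1/6))**2 = (135 - 5177/6)**2 = (-4367/6)**2 = 19070689/36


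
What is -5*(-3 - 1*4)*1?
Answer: 35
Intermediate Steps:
-5*(-3 - 1*4)*1 = -5*(-3 - 4)*1 = -5*(-7)*1 = 35*1 = 35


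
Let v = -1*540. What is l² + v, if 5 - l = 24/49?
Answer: -1247699/2401 ≈ -519.66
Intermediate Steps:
v = -540
l = 221/49 (l = 5 - 24/49 = 221/49 ≈ 4.5102)
l² + v = (221/49)² - 540 = 48841/2401 - 540 = -1247699/2401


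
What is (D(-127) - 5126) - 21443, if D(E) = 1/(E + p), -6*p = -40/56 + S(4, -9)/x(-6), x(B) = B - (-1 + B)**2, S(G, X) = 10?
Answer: -519025569/19535 ≈ -26569.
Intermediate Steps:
p = 23/154 (p = -(-40/56 + 10/(-6 - (-1 - 6)**2))/6 = -(-40*1/56 + 10/(-6 - 1*(-7)**2))/6 = -(-5/7 + 10/(-6 - 1*49))/6 = -(-5/7 + 10/(-6 - 49))/6 = -(-5/7 + 10/(-55))/6 = -(-5/7 + 10*(-1/55))/6 = -(-5/7 - 2/11)/6 = -1/6*(-69/77) = 23/154 ≈ 0.14935)
D(E) = 1/(23/154 + E) (D(E) = 1/(E + 23/154) = 1/(23/154 + E))
(D(-127) - 5126) - 21443 = (154/(23 + 154*(-127)) - 5126) - 21443 = (154/(23 - 19558) - 5126) - 21443 = (154/(-19535) - 5126) - 21443 = (154*(-1/19535) - 5126) - 21443 = (-154/19535 - 5126) - 21443 = -100136564/19535 - 21443 = -519025569/19535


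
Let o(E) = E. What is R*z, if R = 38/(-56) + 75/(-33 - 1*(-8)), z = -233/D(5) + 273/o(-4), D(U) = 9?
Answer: 349067/1008 ≈ 346.30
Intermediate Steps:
z = -3389/36 (z = -233/9 + 273/(-4) = -233*1/9 + 273*(-1/4) = -233/9 - 273/4 = -3389/36 ≈ -94.139)
R = -103/28 (R = 38*(-1/56) + 75/(-33 + 8) = -19/28 + 75/(-25) = -19/28 + 75*(-1/25) = -19/28 - 3 = -103/28 ≈ -3.6786)
R*z = -103/28*(-3389/36) = 349067/1008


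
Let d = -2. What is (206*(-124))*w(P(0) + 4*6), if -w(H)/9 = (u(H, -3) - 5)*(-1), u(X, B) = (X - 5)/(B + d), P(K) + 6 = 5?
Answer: 9885528/5 ≈ 1.9771e+6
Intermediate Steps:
P(K) = -1 (P(K) = -6 + 5 = -1)
u(X, B) = (-5 + X)/(-2 + B) (u(X, B) = (X - 5)/(B - 2) = (-5 + X)/(-2 + B))
w(H) = -36 - 9*H/5 (w(H) = -9*((-5 + H)/(-2 - 3) - 5)*(-1) = -9*((-5 + H)/(-5) - 5)*(-1) = -9*(-(-5 + H)/5 - 5)*(-1) = -9*((1 - H/5) - 5)*(-1) = -9*(-4 - H/5)*(-1) = -9*(4 + H/5) = -36 - 9*H/5)
(206*(-124))*w(P(0) + 4*6) = (206*(-124))*(-36 - 9*(-1 + 4*6)/5) = -25544*(-36 - 9*(-1 + 24)/5) = -25544*(-36 - 9/5*23) = -25544*(-36 - 207/5) = -25544*(-387/5) = 9885528/5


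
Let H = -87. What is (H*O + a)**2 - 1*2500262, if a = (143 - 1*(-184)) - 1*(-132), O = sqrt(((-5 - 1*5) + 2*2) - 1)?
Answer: -2342564 - 79866*I*sqrt(7) ≈ -2.3426e+6 - 2.1131e+5*I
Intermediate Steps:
O = I*sqrt(7) (O = sqrt(((-5 - 5) + 4) - 1) = sqrt((-10 + 4) - 1) = sqrt(-6 - 1) = sqrt(-7) = I*sqrt(7) ≈ 2.6458*I)
a = 459 (a = (143 + 184) + 132 = 327 + 132 = 459)
(H*O + a)**2 - 1*2500262 = (-87*I*sqrt(7) + 459)**2 - 1*2500262 = (-87*I*sqrt(7) + 459)**2 - 2500262 = (459 - 87*I*sqrt(7))**2 - 2500262 = -2500262 + (459 - 87*I*sqrt(7))**2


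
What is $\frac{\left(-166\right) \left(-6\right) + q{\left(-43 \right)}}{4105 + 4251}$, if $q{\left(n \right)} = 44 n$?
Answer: $- \frac{224}{2089} \approx -0.10723$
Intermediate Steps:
$\frac{\left(-166\right) \left(-6\right) + q{\left(-43 \right)}}{4105 + 4251} = \frac{\left(-166\right) \left(-6\right) + 44 \left(-43\right)}{4105 + 4251} = \frac{996 - 1892}{8356} = \left(-896\right) \frac{1}{8356} = - \frac{224}{2089}$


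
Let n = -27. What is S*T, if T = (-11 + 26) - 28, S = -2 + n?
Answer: 377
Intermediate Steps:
S = -29 (S = -2 - 27 = -29)
T = -13 (T = 15 - 28 = -13)
S*T = -29*(-13) = 377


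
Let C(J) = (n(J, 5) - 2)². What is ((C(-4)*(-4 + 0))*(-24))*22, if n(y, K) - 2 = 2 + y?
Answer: 8448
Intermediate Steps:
n(y, K) = 4 + y (n(y, K) = 2 + (2 + y) = 4 + y)
C(J) = (2 + J)² (C(J) = ((4 + J) - 2)² = (2 + J)²)
((C(-4)*(-4 + 0))*(-24))*22 = (((2 - 4)²*(-4 + 0))*(-24))*22 = (((-2)²*(-4))*(-24))*22 = ((4*(-4))*(-24))*22 = -16*(-24)*22 = 384*22 = 8448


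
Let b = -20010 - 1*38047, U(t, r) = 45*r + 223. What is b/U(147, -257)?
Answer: 58057/11342 ≈ 5.1188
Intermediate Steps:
U(t, r) = 223 + 45*r
b = -58057 (b = -20010 - 38047 = -58057)
b/U(147, -257) = -58057/(223 + 45*(-257)) = -58057/(223 - 11565) = -58057/(-11342) = -58057*(-1/11342) = 58057/11342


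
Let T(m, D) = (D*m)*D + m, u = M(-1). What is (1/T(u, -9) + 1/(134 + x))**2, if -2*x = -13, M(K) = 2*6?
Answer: 5058001/76454462016 ≈ 6.6157e-5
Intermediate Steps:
M(K) = 12
u = 12
x = 13/2 (x = -1/2*(-13) = 13/2 ≈ 6.5000)
T(m, D) = m + m*D**2 (T(m, D) = m*D**2 + m = m + m*D**2)
(1/T(u, -9) + 1/(134 + x))**2 = (1/(12*(1 + (-9)**2)) + 1/(134 + 13/2))**2 = (1/(12*(1 + 81)) + 1/(281/2))**2 = (1/(12*82) + 2/281)**2 = (1/984 + 2/281)**2 = (2249/276504)**2 = 5058001/76454462016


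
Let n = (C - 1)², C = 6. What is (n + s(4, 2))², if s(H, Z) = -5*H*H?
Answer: 3025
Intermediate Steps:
s(H, Z) = -5*H²
n = 25 (n = (6 - 1)² = 5² = 25)
(n + s(4, 2))² = (25 - 5*4²)² = (25 - 5*16)² = (25 - 80)² = (-55)² = 3025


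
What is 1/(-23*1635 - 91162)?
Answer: -1/128767 ≈ -7.7660e-6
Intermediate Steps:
1/(-23*1635 - 91162) = 1/(-37605 - 91162) = 1/(-128767) = -1/128767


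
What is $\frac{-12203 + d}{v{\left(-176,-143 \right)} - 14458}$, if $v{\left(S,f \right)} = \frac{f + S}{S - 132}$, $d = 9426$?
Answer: $\frac{77756}{404795} \approx 0.19209$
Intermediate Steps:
$v{\left(S,f \right)} = \frac{S + f}{-132 + S}$
$\frac{-12203 + d}{v{\left(-176,-143 \right)} - 14458} = \frac{-12203 + 9426}{\frac{-176 - 143}{-132 - 176} - 14458} = - \frac{2777}{\frac{1}{-308} \left(-319\right) - 14458} = - \frac{2777}{\left(- \frac{1}{308}\right) \left(-319\right) - 14458} = - \frac{2777}{\frac{29}{28} - 14458} = - \frac{2777}{- \frac{404795}{28}} = \left(-2777\right) \left(- \frac{28}{404795}\right) = \frac{77756}{404795}$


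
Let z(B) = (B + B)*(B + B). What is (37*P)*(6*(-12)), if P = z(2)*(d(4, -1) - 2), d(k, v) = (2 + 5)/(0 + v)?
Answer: 383616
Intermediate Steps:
d(k, v) = 7/v
z(B) = 4*B² (z(B) = (2*B)*(2*B) = 4*B²)
P = -144 (P = (4*2²)*(7/(-1) - 2) = (4*4)*(7*(-1) - 2) = 16*(-7 - 2) = 16*(-9) = -144)
(37*P)*(6*(-12)) = (37*(-144))*(6*(-12)) = -5328*(-72) = 383616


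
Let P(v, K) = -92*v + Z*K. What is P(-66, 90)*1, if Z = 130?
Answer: 17772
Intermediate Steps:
P(v, K) = -92*v + 130*K
P(-66, 90)*1 = (-92*(-66) + 130*90)*1 = (6072 + 11700)*1 = 17772*1 = 17772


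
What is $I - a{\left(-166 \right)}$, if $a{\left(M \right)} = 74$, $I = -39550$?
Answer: $-39624$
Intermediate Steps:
$I - a{\left(-166 \right)} = -39550 - 74 = -39624$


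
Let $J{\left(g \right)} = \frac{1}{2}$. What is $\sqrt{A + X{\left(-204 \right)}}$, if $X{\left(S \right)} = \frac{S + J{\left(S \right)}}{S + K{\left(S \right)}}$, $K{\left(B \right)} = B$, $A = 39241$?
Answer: $\frac{\sqrt{1633074213}}{204} \approx 198.09$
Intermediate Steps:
$J{\left(g \right)} = \frac{1}{2}$
$X{\left(S \right)} = \frac{\frac{1}{2} + S}{2 S}$ ($X{\left(S \right)} = \frac{S + \frac{1}{2}}{S + S} = \frac{\frac{1}{2} + S}{2 S}$)
$\sqrt{A + X{\left(-204 \right)}} = \sqrt{39241 + \frac{1 + 2 \left(-204\right)}{4 \left(-204\right)}} = \sqrt{39241 + \frac{1}{4} \left(- \frac{1}{204}\right) \left(1 - 408\right)} = \sqrt{39241 + \frac{1}{4} \left(- \frac{1}{204}\right) \left(-407\right)} = \sqrt{39241 + \frac{407}{816}} = \sqrt{\frac{32021063}{816}} = \frac{\sqrt{1633074213}}{204}$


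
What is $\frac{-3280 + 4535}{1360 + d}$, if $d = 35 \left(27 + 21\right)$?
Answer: $\frac{251}{608} \approx 0.41283$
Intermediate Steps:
$d = 1680$ ($d = 35 \cdot 48 = 1680$)
$\frac{-3280 + 4535}{1360 + d} = \frac{-3280 + 4535}{1360 + 1680} = \frac{1255}{3040} = 1255 \cdot \frac{1}{3040} = \frac{251}{608}$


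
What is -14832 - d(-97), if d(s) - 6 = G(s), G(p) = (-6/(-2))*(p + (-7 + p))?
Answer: -14235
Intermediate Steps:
G(p) = -21 + 6*p (G(p) = (-6*(-1/2))*(-7 + 2*p) = 3*(-7 + 2*p) = -21 + 6*p)
d(s) = -15 + 6*s (d(s) = 6 + (-21 + 6*s) = -15 + 6*s)
-14832 - d(-97) = -14832 - (-15 + 6*(-97)) = -14832 - (-15 - 582) = -14832 - 1*(-597) = -14832 + 597 = -14235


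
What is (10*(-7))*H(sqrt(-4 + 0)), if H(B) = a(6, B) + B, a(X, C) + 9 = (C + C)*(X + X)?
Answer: 630 - 3500*I ≈ 630.0 - 3500.0*I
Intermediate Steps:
a(X, C) = -9 + 4*C*X (a(X, C) = -9 + (C + C)*(X + X) = -9 + (2*C)*(2*X) = -9 + 4*C*X)
H(B) = -9 + 25*B (H(B) = (-9 + 4*B*6) + B = (-9 + 24*B) + B = -9 + 25*B)
(10*(-7))*H(sqrt(-4 + 0)) = (10*(-7))*(-9 + 25*sqrt(-4 + 0)) = -70*(-9 + 25*sqrt(-4)) = -70*(-9 + 25*(2*I)) = -70*(-9 + 50*I) = 630 - 3500*I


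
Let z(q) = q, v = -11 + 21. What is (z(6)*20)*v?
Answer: 1200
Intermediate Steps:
v = 10
(z(6)*20)*v = (6*20)*10 = 120*10 = 1200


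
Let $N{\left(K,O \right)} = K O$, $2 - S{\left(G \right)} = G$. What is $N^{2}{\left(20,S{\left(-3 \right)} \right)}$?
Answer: $10000$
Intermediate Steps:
$S{\left(G \right)} = 2 - G$
$N^{2}{\left(20,S{\left(-3 \right)} \right)} = \left(20 \left(2 - -3\right)\right)^{2} = \left(20 \left(2 + 3\right)\right)^{2} = \left(20 \cdot 5\right)^{2} = 100^{2} = 10000$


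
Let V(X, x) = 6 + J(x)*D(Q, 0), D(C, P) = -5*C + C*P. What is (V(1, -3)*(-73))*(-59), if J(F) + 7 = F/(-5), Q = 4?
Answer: 577138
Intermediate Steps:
J(F) = -7 - F/5 (J(F) = -7 + F/(-5) = -7 + F*(-⅕) = -7 - F/5)
V(X, x) = 146 + 4*x (V(X, x) = 6 + (-7 - x/5)*(4*(-5 + 0)) = 6 + (-7 - x/5)*(4*(-5)) = 6 + (-7 - x/5)*(-20) = 6 + (140 + 4*x) = 146 + 4*x)
(V(1, -3)*(-73))*(-59) = ((146 + 4*(-3))*(-73))*(-59) = ((146 - 12)*(-73))*(-59) = (134*(-73))*(-59) = -9782*(-59) = 577138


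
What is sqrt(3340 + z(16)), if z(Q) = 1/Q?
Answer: sqrt(53441)/4 ≈ 57.793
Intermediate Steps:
sqrt(3340 + z(16)) = sqrt(3340 + 1/16) = sqrt(53441/16) = sqrt(53441)/4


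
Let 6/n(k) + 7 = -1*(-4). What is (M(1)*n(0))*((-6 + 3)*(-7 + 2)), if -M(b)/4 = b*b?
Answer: 120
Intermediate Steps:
n(k) = -2 (n(k) = 6/(-7 - 1*(-4)) = 6/(-7 + 4) = 6/(-3) = 6*(-⅓) = -2)
M(b) = -4*b² (M(b) = -4*b*b = -4*b²)
(M(1)*n(0))*((-6 + 3)*(-7 + 2)) = (-4*1²*(-2))*((-6 + 3)*(-7 + 2)) = (-4*1*(-2))*(-3*(-5)) = -4*(-2)*15 = 8*15 = 120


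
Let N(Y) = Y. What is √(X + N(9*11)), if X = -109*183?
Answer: 2*I*√4962 ≈ 140.88*I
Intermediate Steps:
X = -19947
√(X + N(9*11)) = √(-19947 + 9*11) = √(-19947 + 99) = √(-19848) = 2*I*√4962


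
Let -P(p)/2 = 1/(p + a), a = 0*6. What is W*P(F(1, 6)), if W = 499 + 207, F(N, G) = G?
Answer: -706/3 ≈ -235.33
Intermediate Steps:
a = 0
W = 706
P(p) = -2/p (P(p) = -2/(p + 0) = -2/p)
W*P(F(1, 6)) = 706*(-2/6) = 706*(-2*1/6) = 706*(-1/3) = -706/3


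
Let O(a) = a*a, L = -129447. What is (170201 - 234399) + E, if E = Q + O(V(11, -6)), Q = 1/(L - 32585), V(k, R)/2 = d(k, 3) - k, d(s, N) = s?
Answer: -10402130337/162032 ≈ -64198.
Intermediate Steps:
V(k, R) = 0 (V(k, R) = 2*(k - k) = 2*0 = 0)
O(a) = a²
Q = -1/162032 (Q = 1/(-129447 - 32585) = 1/(-162032) = -1/162032 ≈ -6.1716e-6)
E = -1/162032 (E = -1/162032 + 0² = -1/162032 + 0 = -1/162032 ≈ -6.1716e-6)
(170201 - 234399) + E = (170201 - 234399) - 1/162032 = -64198 - 1/162032 = -10402130337/162032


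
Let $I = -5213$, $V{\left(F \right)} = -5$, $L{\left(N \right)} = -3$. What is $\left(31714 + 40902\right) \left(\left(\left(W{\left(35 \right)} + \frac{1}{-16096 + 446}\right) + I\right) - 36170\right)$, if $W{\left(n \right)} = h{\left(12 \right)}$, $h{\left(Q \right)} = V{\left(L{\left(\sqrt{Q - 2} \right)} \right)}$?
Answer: $- \frac{75135775316}{25} \approx -3.0054 \cdot 10^{9}$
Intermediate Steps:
$h{\left(Q \right)} = -5$
$W{\left(n \right)} = -5$
$\left(31714 + 40902\right) \left(\left(\left(W{\left(35 \right)} + \frac{1}{-16096 + 446}\right) + I\right) - 36170\right) = \left(31714 + 40902\right) \left(\left(\left(-5 + \frac{1}{-16096 + 446}\right) - 5213\right) - 36170\right) = 72616 \left(\left(\left(-5 + \frac{1}{-15650}\right) - 5213\right) - 36170\right) = 72616 \left(\left(\left(-5 - \frac{1}{15650}\right) - 5213\right) - 36170\right) = 72616 \left(\left(- \frac{78251}{15650} - 5213\right) - 36170\right) = 72616 \left(- \frac{81661701}{15650} - 36170\right) = 72616 \left(- \frac{647722201}{15650}\right) = - \frac{75135775316}{25}$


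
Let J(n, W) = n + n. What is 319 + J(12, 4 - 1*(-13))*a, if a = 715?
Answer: 17479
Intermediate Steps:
J(n, W) = 2*n
319 + J(12, 4 - 1*(-13))*a = 319 + (2*12)*715 = 319 + 24*715 = 319 + 17160 = 17479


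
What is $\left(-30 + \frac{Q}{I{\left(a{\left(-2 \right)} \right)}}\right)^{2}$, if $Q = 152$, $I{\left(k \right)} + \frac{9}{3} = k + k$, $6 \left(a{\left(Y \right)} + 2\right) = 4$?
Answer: $\frac{933156}{289} \approx 3228.9$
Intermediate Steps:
$a{\left(Y \right)} = - \frac{4}{3}$ ($a{\left(Y \right)} = -2 + \frac{1}{6} \cdot 4 = -2 + \frac{2}{3} = - \frac{4}{3}$)
$I{\left(k \right)} = -3 + 2 k$ ($I{\left(k \right)} = -3 + \left(k + k\right) = -3 + 2 k$)
$\left(-30 + \frac{Q}{I{\left(a{\left(-2 \right)} \right)}}\right)^{2} = \left(-30 + \frac{152}{-3 + 2 \left(- \frac{4}{3}\right)}\right)^{2} = \left(-30 + \frac{152}{-3 - \frac{8}{3}}\right)^{2} = \left(-30 + \frac{152}{- \frac{17}{3}}\right)^{2} = \left(-30 + 152 \left(- \frac{3}{17}\right)\right)^{2} = \left(-30 - \frac{456}{17}\right)^{2} = \left(- \frac{966}{17}\right)^{2} = \frac{933156}{289}$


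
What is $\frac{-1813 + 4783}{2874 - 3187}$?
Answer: $- \frac{2970}{313} \approx -9.4888$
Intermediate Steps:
$\frac{-1813 + 4783}{2874 - 3187} = \frac{2970}{-313} = 2970 \left(- \frac{1}{313}\right) = - \frac{2970}{313}$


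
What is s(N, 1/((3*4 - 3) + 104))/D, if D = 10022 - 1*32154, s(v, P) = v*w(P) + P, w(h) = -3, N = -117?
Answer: -9916/625229 ≈ -0.015860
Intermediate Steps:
s(v, P) = P - 3*v (s(v, P) = v*(-3) + P = -3*v + P = P - 3*v)
D = -22132 (D = 10022 - 32154 = -22132)
s(N, 1/((3*4 - 3) + 104))/D = (1/((3*4 - 3) + 104) - 3*(-117))/(-22132) = (1/((12 - 3) + 104) + 351)*(-1/22132) = (1/(9 + 104) + 351)*(-1/22132) = (1/113 + 351)*(-1/22132) = (39664/113)*(-1/22132) = -9916/625229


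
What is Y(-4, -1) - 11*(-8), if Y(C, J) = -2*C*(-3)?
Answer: 64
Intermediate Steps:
Y(C, J) = 6*C
Y(-4, -1) - 11*(-8) = 6*(-4) - 11*(-8) = -24 + 88 = 64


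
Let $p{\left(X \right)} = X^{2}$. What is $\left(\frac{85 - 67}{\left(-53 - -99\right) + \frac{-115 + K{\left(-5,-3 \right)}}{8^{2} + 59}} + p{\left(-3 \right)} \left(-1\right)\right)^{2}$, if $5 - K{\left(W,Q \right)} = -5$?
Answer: $\frac{28164249}{380689} \approx 73.982$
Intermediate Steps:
$K{\left(W,Q \right)} = 10$ ($K{\left(W,Q \right)} = 5 - -5 = 5 + 5 = 10$)
$\left(\frac{85 - 67}{\left(-53 - -99\right) + \frac{-115 + K{\left(-5,-3 \right)}}{8^{2} + 59}} + p{\left(-3 \right)} \left(-1\right)\right)^{2} = \left(\frac{85 - 67}{\left(-53 - -99\right) + \frac{-115 + 10}{8^{2} + 59}} + \left(-3\right)^{2} \left(-1\right)\right)^{2} = \left(\frac{18}{\left(-53 + 99\right) - \frac{105}{64 + 59}} + 9 \left(-1\right)\right)^{2} = \left(\frac{18}{46 - \frac{105}{123}} - 9\right)^{2} = \left(\frac{18}{46 - \frac{35}{41}} - 9\right)^{2} = \left(\frac{18}{\frac{1851}{41}} - 9\right)^{2} = \left(18 \cdot \frac{41}{1851} - 9\right)^{2} = \left(\frac{246}{617} - 9\right)^{2} = \left(- \frac{5307}{617}\right)^{2} = \frac{28164249}{380689}$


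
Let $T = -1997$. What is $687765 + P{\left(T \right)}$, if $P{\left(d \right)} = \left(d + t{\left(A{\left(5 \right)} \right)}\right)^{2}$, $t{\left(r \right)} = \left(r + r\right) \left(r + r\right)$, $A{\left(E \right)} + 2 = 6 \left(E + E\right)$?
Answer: $131996446$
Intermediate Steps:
$A{\left(E \right)} = -2 + 12 E$ ($A{\left(E \right)} = -2 + 6 \left(E + E\right) = -2 + 6 \cdot 2 E = -2 + 12 E$)
$t{\left(r \right)} = 4 r^{2}$ ($t{\left(r \right)} = 2 r 2 r = 4 r^{2}$)
$P{\left(d \right)} = \left(13456 + d\right)^{2}$ ($P{\left(d \right)} = \left(d + 4 \left(-2 + 12 \cdot 5\right)^{2}\right)^{2} = \left(d + 4 \left(-2 + 60\right)^{2}\right)^{2} = \left(d + 4 \cdot 58^{2}\right)^{2} = \left(d + 4 \cdot 3364\right)^{2} = \left(d + 13456\right)^{2} = \left(13456 + d\right)^{2}$)
$687765 + P{\left(T \right)} = 687765 + \left(13456 - 1997\right)^{2} = 687765 + 11459^{2} = 687765 + 131308681 = 131996446$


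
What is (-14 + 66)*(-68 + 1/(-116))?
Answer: -102557/29 ≈ -3536.4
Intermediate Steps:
(-14 + 66)*(-68 + 1/(-116)) = 52*(-68 - 1/116) = 52*(-7889/116) = -102557/29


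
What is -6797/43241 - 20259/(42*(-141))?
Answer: 92863065/28452578 ≈ 3.2638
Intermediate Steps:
-6797/43241 - 20259/(42*(-141)) = -6797*1/43241 - 20259/(-5922) = -6797/43241 - 20259*(-1/5922) = -6797/43241 + 2251/658 = 92863065/28452578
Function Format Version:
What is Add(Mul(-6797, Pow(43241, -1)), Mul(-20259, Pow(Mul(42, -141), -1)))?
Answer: Rational(92863065, 28452578) ≈ 3.2638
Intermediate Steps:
Add(Mul(-6797, Pow(43241, -1)), Mul(-20259, Pow(Mul(42, -141), -1))) = Add(Mul(-6797, Rational(1, 43241)), Mul(-20259, Pow(-5922, -1))) = Add(Rational(-6797, 43241), Mul(-20259, Rational(-1, 5922))) = Add(Rational(-6797, 43241), Rational(2251, 658)) = Rational(92863065, 28452578)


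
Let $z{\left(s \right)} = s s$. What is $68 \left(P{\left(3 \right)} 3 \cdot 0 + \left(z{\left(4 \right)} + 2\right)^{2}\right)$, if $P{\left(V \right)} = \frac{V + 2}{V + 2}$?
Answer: $22032$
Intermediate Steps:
$z{\left(s \right)} = s^{2}$
$P{\left(V \right)} = 1$ ($P{\left(V \right)} = \frac{2 + V}{2 + V} = 1$)
$68 \left(P{\left(3 \right)} 3 \cdot 0 + \left(z{\left(4 \right)} + 2\right)^{2}\right) = 68 \left(1 \cdot 3 \cdot 0 + \left(4^{2} + 2\right)^{2}\right) = 68 \left(3 \cdot 0 + \left(16 + 2\right)^{2}\right) = 68 \left(0 + 18^{2}\right) = 68 \left(0 + 324\right) = 68 \cdot 324 = 22032$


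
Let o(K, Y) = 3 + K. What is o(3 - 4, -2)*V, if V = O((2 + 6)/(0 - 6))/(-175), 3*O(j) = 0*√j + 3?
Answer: -2/175 ≈ -0.011429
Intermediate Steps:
O(j) = 1 (O(j) = (0*√j + 3)/3 = (0 + 3)/3 = (⅓)*3 = 1)
V = -1/175 (V = 1/(-175) = 1*(-1/175) = -1/175 ≈ -0.0057143)
o(3 - 4, -2)*V = (3 + (3 - 4))*(-1/175) = (3 - 1)*(-1/175) = 2*(-1/175) = -2/175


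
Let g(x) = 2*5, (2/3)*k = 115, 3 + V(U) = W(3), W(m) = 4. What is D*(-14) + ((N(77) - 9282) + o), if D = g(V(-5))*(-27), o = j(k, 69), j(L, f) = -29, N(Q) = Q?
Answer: -5454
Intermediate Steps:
V(U) = 1 (V(U) = -3 + 4 = 1)
k = 345/2 (k = (3/2)*115 = 345/2 ≈ 172.50)
o = -29
g(x) = 10
D = -270 (D = 10*(-27) = -270)
D*(-14) + ((N(77) - 9282) + o) = -270*(-14) + ((77 - 9282) - 29) = 3780 + (-9205 - 29) = 3780 - 9234 = -5454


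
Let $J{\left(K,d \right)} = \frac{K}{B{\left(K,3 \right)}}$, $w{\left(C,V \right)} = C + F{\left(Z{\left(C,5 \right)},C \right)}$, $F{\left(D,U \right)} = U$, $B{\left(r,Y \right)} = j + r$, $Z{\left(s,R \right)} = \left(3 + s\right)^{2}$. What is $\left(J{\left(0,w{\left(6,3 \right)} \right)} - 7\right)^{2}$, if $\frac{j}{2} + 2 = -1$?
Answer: $49$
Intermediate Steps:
$j = -6$ ($j = -4 + 2 \left(-1\right) = -4 - 2 = -6$)
$B{\left(r,Y \right)} = -6 + r$
$w{\left(C,V \right)} = 2 C$ ($w{\left(C,V \right)} = C + C = 2 C$)
$J{\left(K,d \right)} = \frac{K}{-6 + K}$
$\left(J{\left(0,w{\left(6,3 \right)} \right)} - 7\right)^{2} = \left(\frac{0}{-6 + 0} - 7\right)^{2} = \left(\frac{0}{-6} - 7\right)^{2} = \left(0 \left(- \frac{1}{6}\right) - 7\right)^{2} = \left(0 - 7\right)^{2} = \left(-7\right)^{2} = 49$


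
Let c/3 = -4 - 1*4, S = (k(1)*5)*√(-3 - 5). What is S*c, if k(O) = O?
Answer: -240*I*√2 ≈ -339.41*I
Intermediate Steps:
S = 10*I*√2 (S = (1*5)*√(-3 - 5) = 5*√(-8) = 5*(2*I*√2) = 10*I*√2 ≈ 14.142*I)
c = -24 (c = 3*(-4 - 1*4) = 3*(-4 - 4) = 3*(-8) = -24)
S*c = (10*I*√2)*(-24) = -240*I*√2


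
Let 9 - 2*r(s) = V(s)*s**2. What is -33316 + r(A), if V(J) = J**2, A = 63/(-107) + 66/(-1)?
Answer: -1292940798949024/131079601 ≈ -9.8638e+6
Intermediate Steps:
A = -7125/107 (A = 63*(-1/107) + 66*(-1) = -63/107 - 66 = -7125/107 ≈ -66.589)
r(s) = 9/2 - s**4/2 (r(s) = 9/2 - s**2*s**2/2 = 9/2 - s**4/2)
-33316 + r(A) = -33316 + (9/2 - (-7125/107)**4/2) = -33316 + (9/2 - 1/2*2577148681640625/131079601) = -33316 + (9/2 - 2577148681640625/262159202) = -33316 - 1288573750962108/131079601 = -1292940798949024/131079601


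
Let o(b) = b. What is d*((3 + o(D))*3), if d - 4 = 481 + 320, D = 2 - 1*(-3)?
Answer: 19320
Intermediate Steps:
D = 5 (D = 2 + 3 = 5)
d = 805 (d = 4 + (481 + 320) = 4 + 801 = 805)
d*((3 + o(D))*3) = 805*((3 + 5)*3) = 805*(8*3) = 805*24 = 19320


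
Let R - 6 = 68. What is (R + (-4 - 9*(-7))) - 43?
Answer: 90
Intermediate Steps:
R = 74 (R = 6 + 68 = 74)
(R + (-4 - 9*(-7))) - 43 = (74 + (-4 - 9*(-7))) - 43 = (74 + (-4 + 63)) - 43 = (74 + 59) - 43 = 133 - 43 = 90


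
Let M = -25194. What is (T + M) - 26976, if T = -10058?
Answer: -62228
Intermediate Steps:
(T + M) - 26976 = (-10058 - 25194) - 26976 = -35252 - 26976 = -62228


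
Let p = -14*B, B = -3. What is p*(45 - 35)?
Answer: 420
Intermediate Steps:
p = 42 (p = -14*(-3) = 42)
p*(45 - 35) = 42*(45 - 35) = 42*10 = 420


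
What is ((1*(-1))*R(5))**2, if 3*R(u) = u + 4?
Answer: 9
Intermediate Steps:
R(u) = 4/3 + u/3 (R(u) = (u + 4)/3 = (4 + u)/3 = 4/3 + u/3)
((1*(-1))*R(5))**2 = ((1*(-1))*(4/3 + (1/3)*5))**2 = (-(4/3 + 5/3))**2 = (-1*3)**2 = (-3)**2 = 9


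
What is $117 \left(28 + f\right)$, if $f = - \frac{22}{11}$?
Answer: $3042$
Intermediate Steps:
$f = -2$ ($f = \left(-22\right) \frac{1}{11} = -2$)
$117 \left(28 + f\right) = 117 \left(28 - 2\right) = 117 \cdot 26 = 3042$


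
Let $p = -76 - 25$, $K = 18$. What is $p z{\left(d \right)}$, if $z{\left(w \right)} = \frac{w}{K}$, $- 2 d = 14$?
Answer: $\frac{707}{18} \approx 39.278$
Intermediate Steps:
$d = -7$ ($d = \left(- \frac{1}{2}\right) 14 = -7$)
$z{\left(w \right)} = \frac{w}{18}$
$p = -101$
$p z{\left(d \right)} = - 101 \cdot \frac{1}{18} \left(-7\right) = \left(-101\right) \left(- \frac{7}{18}\right) = \frac{707}{18}$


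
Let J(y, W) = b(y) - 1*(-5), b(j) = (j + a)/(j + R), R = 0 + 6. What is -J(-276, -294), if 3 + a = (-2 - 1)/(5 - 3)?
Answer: -1087/180 ≈ -6.0389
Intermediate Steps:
R = 6
a = -9/2 (a = -3 + (-2 - 1)/(5 - 3) = -3 - 3/2 = -9/2 ≈ -4.5000)
b(j) = (-9/2 + j)/(6 + j) (b(j) = (j - 9/2)/(j + 6) = (-9/2 + j)/(6 + j))
J(y, W) = 5 + (-9/2 + y)/(6 + y) (J(y, W) = (-9/2 + y)/(6 + y) - 1*(-5) = (-9/2 + y)/(6 + y) + 5 = 5 + (-9/2 + y)/(6 + y))
-J(-276, -294) = -3*(17 + 4*(-276))/(2*(6 - 276)) = -3*(17 - 1104)/(2*(-270)) = -3*(-1)*(-1087)/(2*270) = -1*1087/180 = -1087/180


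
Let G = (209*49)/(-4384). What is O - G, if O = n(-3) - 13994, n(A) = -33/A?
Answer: -61291231/4384 ≈ -13981.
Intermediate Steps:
G = -10241/4384 (G = 10241*(-1/4384) = -10241/4384 ≈ -2.3360)
O = -13983 (O = -33/(-3) - 13994 = -33*(-⅓) - 13994 = 11 - 13994 = -13983)
O - G = -13983 - 1*(-10241/4384) = -13983 + 10241/4384 = -61291231/4384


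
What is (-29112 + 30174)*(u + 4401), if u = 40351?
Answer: 47526624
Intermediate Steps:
(-29112 + 30174)*(u + 4401) = (-29112 + 30174)*(40351 + 4401) = 1062*44752 = 47526624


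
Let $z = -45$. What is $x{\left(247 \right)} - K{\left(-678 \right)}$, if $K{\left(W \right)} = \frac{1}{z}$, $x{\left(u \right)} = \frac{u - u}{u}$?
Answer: $\frac{1}{45} \approx 0.022222$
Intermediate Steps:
$x{\left(u \right)} = 0$ ($x{\left(u \right)} = \frac{0}{u} = 0$)
$K{\left(W \right)} = - \frac{1}{45}$ ($K{\left(W \right)} = \frac{1}{-45} = - \frac{1}{45}$)
$x{\left(247 \right)} - K{\left(-678 \right)} = 0 - - \frac{1}{45} = 0 + \frac{1}{45} = \frac{1}{45}$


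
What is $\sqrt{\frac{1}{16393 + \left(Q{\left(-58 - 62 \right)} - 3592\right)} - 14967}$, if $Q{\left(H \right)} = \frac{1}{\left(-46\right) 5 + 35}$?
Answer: $\frac{i \sqrt{93259144309756182}}{2496194} \approx 122.34 i$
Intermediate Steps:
$Q{\left(H \right)} = - \frac{1}{195}$ ($Q{\left(H \right)} = \frac{1}{-230 + 35} = \frac{1}{-195} = - \frac{1}{195}$)
$\sqrt{\frac{1}{16393 + \left(Q{\left(-58 - 62 \right)} - 3592\right)} - 14967} = \sqrt{\frac{1}{16393 - \frac{700441}{195}} - 14967} = \sqrt{\frac{1}{\frac{2496194}{195}} - 14967} = \sqrt{\frac{195}{2496194} - 14967} = \sqrt{- \frac{37360535403}{2496194}} = \frac{i \sqrt{93259144309756182}}{2496194}$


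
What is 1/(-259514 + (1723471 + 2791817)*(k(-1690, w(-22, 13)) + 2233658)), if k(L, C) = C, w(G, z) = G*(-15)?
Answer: 1/10087098949030 ≈ 9.9137e-14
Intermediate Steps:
w(G, z) = -15*G
1/(-259514 + (1723471 + 2791817)*(k(-1690, w(-22, 13)) + 2233658)) = 1/(-259514 + (1723471 + 2791817)*(-15*(-22) + 2233658)) = 1/(-259514 + 4515288*(330 + 2233658)) = 1/(-259514 + 4515288*2233988) = 1/(-259514 + 10087099208544) = 1/10087098949030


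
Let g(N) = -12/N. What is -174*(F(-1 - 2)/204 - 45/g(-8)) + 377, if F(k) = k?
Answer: 190385/34 ≈ 5599.6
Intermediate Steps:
-174*(F(-1 - 2)/204 - 45/g(-8)) + 377 = -174*((-1 - 2)/204 - 45/((-12/(-8)))) + 377 = -174*(-3*1/204 - 45/((-12*(-⅛)))) + 377 = -174*(-1/68 - 45/3/2) + 377 = -174*(-1/68 - 45*⅔) + 377 = -174*(-1/68 - 30) + 377 = -174*(-2041/68) + 377 = 177567/34 + 377 = 190385/34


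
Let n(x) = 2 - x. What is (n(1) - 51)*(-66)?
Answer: 3300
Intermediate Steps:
(n(1) - 51)*(-66) = ((2 - 1*1) - 51)*(-66) = ((2 - 1) - 51)*(-66) = (1 - 51)*(-66) = -50*(-66) = 3300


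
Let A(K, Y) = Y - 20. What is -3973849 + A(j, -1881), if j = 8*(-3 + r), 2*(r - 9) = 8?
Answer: -3975750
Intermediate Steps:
r = 13 (r = 9 + (½)*8 = 9 + 4 = 13)
j = 80 (j = 8*(-3 + 13) = 8*10 = 80)
A(K, Y) = -20 + Y
-3973849 + A(j, -1881) = -3973849 + (-20 - 1881) = -3973849 - 1901 = -3975750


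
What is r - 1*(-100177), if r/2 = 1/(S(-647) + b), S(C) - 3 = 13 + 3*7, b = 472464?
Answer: 47333732679/472501 ≈ 1.0018e+5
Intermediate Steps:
S(C) = 37 (S(C) = 3 + (13 + 3*7) = 3 + (13 + 21) = 3 + 34 = 37)
r = 2/472501 (r = 2/(37 + 472464) = 2/472501 ≈ 4.2328e-6)
r - 1*(-100177) = 2/472501 - 1*(-100177) = 2/472501 + 100177 = 47333732679/472501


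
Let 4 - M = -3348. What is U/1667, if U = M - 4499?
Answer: -1147/1667 ≈ -0.68806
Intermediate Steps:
M = 3352 (M = 4 - 1*(-3348) = 4 + 3348 = 3352)
U = -1147 (U = 3352 - 4499 = -1147)
U/1667 = -1147/1667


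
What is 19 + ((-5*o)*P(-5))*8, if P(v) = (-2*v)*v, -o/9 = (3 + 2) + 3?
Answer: -143981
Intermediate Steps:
o = -72 (o = -9*((3 + 2) + 3) = -9*(5 + 3) = -9*8 = -72)
P(v) = -2*v²
19 + ((-5*o)*P(-5))*8 = 19 + ((-5*(-72))*(-2*(-5)²))*8 = 19 + (360*(-2*25))*8 = 19 + (360*(-50))*8 = 19 - 18000*8 = 19 - 144000 = -143981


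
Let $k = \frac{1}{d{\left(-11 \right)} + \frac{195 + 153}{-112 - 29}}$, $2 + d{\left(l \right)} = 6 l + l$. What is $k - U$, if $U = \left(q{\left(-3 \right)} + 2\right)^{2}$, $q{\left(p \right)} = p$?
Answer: $- \frac{3876}{3829} \approx -1.0123$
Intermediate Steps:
$d{\left(l \right)} = -2 + 7 l$ ($d{\left(l \right)} = -2 + \left(6 l + l\right) = -2 + 7 l$)
$k = - \frac{47}{3829}$ ($k = \frac{1}{\left(-2 + 7 \left(-11\right)\right) + \frac{195 + 153}{-112 - 29}} = \frac{1}{\left(-2 - 77\right) + \frac{348}{-141}} = \frac{1}{-79 + 348 \left(- \frac{1}{141}\right)} = \frac{1}{-79 - \frac{116}{47}} = \frac{1}{- \frac{3829}{47}} = - \frac{47}{3829} \approx -0.012275$)
$U = 1$ ($U = \left(-3 + 2\right)^{2} = \left(-1\right)^{2} = 1$)
$k - U = - \frac{47}{3829} - 1 = - \frac{3876}{3829}$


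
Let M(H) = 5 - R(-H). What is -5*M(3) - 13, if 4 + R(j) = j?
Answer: -73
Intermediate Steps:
R(j) = -4 + j
M(H) = 9 + H (M(H) = 5 - (-4 - H) = 5 + (4 + H) = 9 + H)
-5*M(3) - 13 = -5*(9 + 3) - 13 = -5*12 - 13 = -60 - 13 = -73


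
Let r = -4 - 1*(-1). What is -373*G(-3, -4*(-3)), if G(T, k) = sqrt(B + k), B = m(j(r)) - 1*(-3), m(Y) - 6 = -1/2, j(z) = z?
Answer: -373*sqrt(82)/2 ≈ -1688.8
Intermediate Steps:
r = -3 (r = -4 + 1 = -3)
m(Y) = 11/2 (m(Y) = 6 - 1/2 = 11/2)
B = 17/2 (B = 11/2 - 1*(-3) = 11/2 + 3 = 17/2 ≈ 8.5000)
G(T, k) = sqrt(17/2 + k)
-373*G(-3, -4*(-3)) = -373*sqrt(34 + 4*(-4*(-3)))/2 = -373*sqrt(34 + 4*12)/2 = -373*sqrt(34 + 48)/2 = -373*sqrt(82)/2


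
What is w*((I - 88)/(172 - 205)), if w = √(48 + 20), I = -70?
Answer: 316*√17/33 ≈ 39.482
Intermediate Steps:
w = 2*√17 (w = √68 = 2*√17 ≈ 8.2462)
w*((I - 88)/(172 - 205)) = (2*√17)*((-70 - 88)/(172 - 205)) = (2*√17)*(-158/(-33)) = (2*√17)*(-158*(-1/33)) = (2*√17)*(158/33) = 316*√17/33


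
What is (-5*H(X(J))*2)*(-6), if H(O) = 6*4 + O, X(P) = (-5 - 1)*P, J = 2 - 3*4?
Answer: 5040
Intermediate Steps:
J = -10 (J = 2 - 12 = -10)
X(P) = -6*P
H(O) = 24 + O
(-5*H(X(J))*2)*(-6) = (-5*(24 - 6*(-10))*2)*(-6) = (-5*(24 + 60)*2)*(-6) = (-5*84*2)*(-6) = -420*2*(-6) = -840*(-6) = 5040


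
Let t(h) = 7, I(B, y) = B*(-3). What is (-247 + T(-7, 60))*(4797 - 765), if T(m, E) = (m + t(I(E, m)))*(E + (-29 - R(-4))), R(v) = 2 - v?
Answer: -995904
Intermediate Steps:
I(B, y) = -3*B
T(m, E) = (-35 + E)*(7 + m) (T(m, E) = (m + 7)*(E + (-29 - (2 - 1*(-4)))) = (7 + m)*(E + (-29 - (2 + 4))) = (7 + m)*(E + (-29 - 1*6)) = (7 + m)*(E + (-29 - 6)) = (7 + m)*(E - 35) = (7 + m)*(-35 + E) = (-35 + E)*(7 + m))
(-247 + T(-7, 60))*(4797 - 765) = (-247 + (-245 - 35*(-7) + 7*60 + 60*(-7)))*(4797 - 765) = (-247 + (-245 + 245 + 420 - 420))*4032 = (-247 + 0)*4032 = -247*4032 = -995904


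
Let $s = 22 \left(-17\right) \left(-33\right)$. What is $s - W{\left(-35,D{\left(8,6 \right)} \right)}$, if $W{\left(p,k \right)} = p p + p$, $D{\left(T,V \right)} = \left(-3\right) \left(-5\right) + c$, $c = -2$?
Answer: $11152$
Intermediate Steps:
$D{\left(T,V \right)} = 13$ ($D{\left(T,V \right)} = \left(-3\right) \left(-5\right) - 2 = 15 - 2 = 13$)
$W{\left(p,k \right)} = p + p^{2}$ ($W{\left(p,k \right)} = p^{2} + p = p + p^{2}$)
$s = 12342$ ($s = \left(-374\right) \left(-33\right) = 12342$)
$s - W{\left(-35,D{\left(8,6 \right)} \right)} = 12342 - - 35 \left(1 - 35\right) = 12342 - \left(-35\right) \left(-34\right) = 12342 - 1190 = 11152$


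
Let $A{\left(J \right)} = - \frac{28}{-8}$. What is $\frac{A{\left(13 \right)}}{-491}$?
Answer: $- \frac{7}{982} \approx -0.0071283$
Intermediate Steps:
$A{\left(J \right)} = \frac{7}{2}$ ($A{\left(J \right)} = \left(-28\right) \left(- \frac{1}{8}\right) = \frac{7}{2}$)
$\frac{A{\left(13 \right)}}{-491} = \frac{7}{2 \left(-491\right)} = \frac{7}{2} \left(- \frac{1}{491}\right) = - \frac{7}{982}$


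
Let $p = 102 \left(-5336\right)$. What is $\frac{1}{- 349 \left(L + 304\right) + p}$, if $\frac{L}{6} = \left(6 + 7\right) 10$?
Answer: $- \frac{1}{922588} \approx -1.0839 \cdot 10^{-6}$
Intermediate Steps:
$L = 780$ ($L = 6 \left(6 + 7\right) 10 = 6 \cdot 13 \cdot 10 = 6 \cdot 130 = 780$)
$p = -544272$
$\frac{1}{- 349 \left(L + 304\right) + p} = \frac{1}{- 349 \left(780 + 304\right) - 544272} = \frac{1}{\left(-349\right) 1084 - 544272} = \frac{1}{-378316 - 544272} = \frac{1}{-922588} = - \frac{1}{922588}$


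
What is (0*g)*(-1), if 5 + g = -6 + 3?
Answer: 0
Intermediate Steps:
g = -8 (g = -5 + (-6 + 3) = -5 - 3 = -8)
(0*g)*(-1) = (0*(-8))*(-1) = 0*(-1) = 0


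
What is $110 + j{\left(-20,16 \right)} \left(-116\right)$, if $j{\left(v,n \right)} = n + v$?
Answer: $574$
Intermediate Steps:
$110 + j{\left(-20,16 \right)} \left(-116\right) = 110 + \left(16 - 20\right) \left(-116\right) = 110 - -464 = 110 + 464 = 574$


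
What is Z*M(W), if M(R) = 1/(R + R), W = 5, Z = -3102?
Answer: -1551/5 ≈ -310.20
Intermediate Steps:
M(R) = 1/(2*R)
Z*M(W) = -1551/5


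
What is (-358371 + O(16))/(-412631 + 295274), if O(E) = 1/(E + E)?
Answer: 11467871/3755424 ≈ 3.0537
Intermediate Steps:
O(E) = 1/(2*E)
(-358371 + O(16))/(-412631 + 295274) = (-358371 + (½)/16)/(-412631 + 295274) = (-358371 + (½)*(1/16))/(-117357) = (-358371 + 1/32)*(-1/117357) = -11467871/32*(-1/117357) = 11467871/3755424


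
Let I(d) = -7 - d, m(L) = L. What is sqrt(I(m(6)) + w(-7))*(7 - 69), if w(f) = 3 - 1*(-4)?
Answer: -62*I*sqrt(6) ≈ -151.87*I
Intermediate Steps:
w(f) = 7 (w(f) = 3 + 4 = 7)
sqrt(I(m(6)) + w(-7))*(7 - 69) = sqrt((-7 - 1*6) + 7)*(7 - 69) = sqrt((-7 - 6) + 7)*(-62) = sqrt(-13 + 7)*(-62) = sqrt(-6)*(-62) = (I*sqrt(6))*(-62) = -62*I*sqrt(6)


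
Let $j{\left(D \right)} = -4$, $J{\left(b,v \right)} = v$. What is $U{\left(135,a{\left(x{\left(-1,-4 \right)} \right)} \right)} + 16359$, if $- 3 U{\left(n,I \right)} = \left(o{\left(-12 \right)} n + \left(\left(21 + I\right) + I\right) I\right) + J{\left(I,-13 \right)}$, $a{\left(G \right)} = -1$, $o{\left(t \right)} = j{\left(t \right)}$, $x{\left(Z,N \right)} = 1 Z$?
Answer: $\frac{49649}{3} \approx 16550.0$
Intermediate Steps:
$x{\left(Z,N \right)} = Z$
$o{\left(t \right)} = -4$
$U{\left(n,I \right)} = \frac{13}{3} + \frac{4 n}{3} - \frac{I \left(21 + 2 I\right)}{3}$ ($U{\left(n,I \right)} = - \frac{\left(- 4 n + \left(\left(21 + I\right) + I\right) I\right) - 13}{3} = - \frac{\left(- 4 n + \left(21 + 2 I\right) I\right) - 13}{3} = - \frac{\left(- 4 n + I \left(21 + 2 I\right)\right) - 13}{3} = - \frac{-13 - 4 n + I \left(21 + 2 I\right)}{3} = \frac{13}{3} + \frac{4 n}{3} - \frac{I \left(21 + 2 I\right)}{3}$)
$U{\left(135,a{\left(x{\left(-1,-4 \right)} \right)} \right)} + 16359 = \left(\frac{13}{3} - -7 - \frac{2 \left(-1\right)^{2}}{3} + \frac{4}{3} \cdot 135\right) + 16359 = \left(\frac{13}{3} + 7 - \frac{2}{3} + 180\right) + 16359 = \frac{572}{3} + 16359 = \frac{49649}{3}$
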